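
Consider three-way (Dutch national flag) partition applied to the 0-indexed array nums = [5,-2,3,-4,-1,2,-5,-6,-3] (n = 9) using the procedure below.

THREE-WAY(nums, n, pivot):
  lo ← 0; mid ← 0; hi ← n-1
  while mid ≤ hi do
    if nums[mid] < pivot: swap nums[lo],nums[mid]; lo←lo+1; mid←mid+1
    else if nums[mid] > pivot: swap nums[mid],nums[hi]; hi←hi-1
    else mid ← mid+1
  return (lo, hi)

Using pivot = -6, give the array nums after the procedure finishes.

[-6,3,-4,-1,2,-5,-2,-3,5]

pivot = -6; lo=0, mid=0, hi=8
nums[mid]=5>-6: swap nums[0],nums[8]; hi=7 → [-3,-2,3,-4,-1,2,-5,-6,5]
nums[mid]=-3>-6: swap nums[0],nums[7]; hi=6 → [-6,-2,3,-4,-1,2,-5,-3,5]
nums[mid]=-6=-6: mid=1
nums[mid]=-2>-6: swap nums[1],nums[6]; hi=5 → [-6,-5,3,-4,-1,2,-2,-3,5]
nums[mid]=-5>-6: swap nums[1],nums[5]; hi=4 → [-6,2,3,-4,-1,-5,-2,-3,5]
nums[mid]=2>-6: swap nums[1],nums[4]; hi=3 → [-6,-1,3,-4,2,-5,-2,-3,5]
nums[mid]=-1>-6: swap nums[1],nums[3]; hi=2 → [-6,-4,3,-1,2,-5,-2,-3,5]
nums[mid]=-4>-6: swap nums[1],nums[2]; hi=1 → [-6,3,-4,-1,2,-5,-2,-3,5]
nums[mid]=3>-6: swap nums[1],nums[1]; hi=0 → [-6,3,-4,-1,2,-5,-2,-3,5]
end: lo=0, hi=0; nums = [-6,3,-4,-1,2,-5,-2,-3,5]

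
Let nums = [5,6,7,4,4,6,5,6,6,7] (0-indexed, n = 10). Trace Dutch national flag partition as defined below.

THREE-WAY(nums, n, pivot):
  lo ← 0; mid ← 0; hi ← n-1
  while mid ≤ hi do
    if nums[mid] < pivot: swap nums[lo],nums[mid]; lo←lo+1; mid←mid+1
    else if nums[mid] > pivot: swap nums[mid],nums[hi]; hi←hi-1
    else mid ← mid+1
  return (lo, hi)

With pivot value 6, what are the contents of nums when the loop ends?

[5,4,4,5,6,6,6,6,7,7]

pivot = 6; lo=0, mid=0, hi=9
nums[mid]=5<6: swap nums[0],nums[0]; lo=1,mid=1 → [5,6,7,4,4,6,5,6,6,7]
nums[mid]=6=6: mid=2
nums[mid]=7>6: swap nums[2],nums[9]; hi=8 → [5,6,7,4,4,6,5,6,6,7]
nums[mid]=7>6: swap nums[2],nums[8]; hi=7 → [5,6,6,4,4,6,5,6,7,7]
nums[mid]=6=6: mid=3
nums[mid]=4<6: swap nums[1],nums[3]; lo=2,mid=4 → [5,4,6,6,4,6,5,6,7,7]
nums[mid]=4<6: swap nums[2],nums[4]; lo=3,mid=5 → [5,4,4,6,6,6,5,6,7,7]
nums[mid]=6=6: mid=6
nums[mid]=5<6: swap nums[3],nums[6]; lo=4,mid=7 → [5,4,4,5,6,6,6,6,7,7]
nums[mid]=6=6: mid=8
end: lo=4, hi=7; nums = [5,4,4,5,6,6,6,6,7,7]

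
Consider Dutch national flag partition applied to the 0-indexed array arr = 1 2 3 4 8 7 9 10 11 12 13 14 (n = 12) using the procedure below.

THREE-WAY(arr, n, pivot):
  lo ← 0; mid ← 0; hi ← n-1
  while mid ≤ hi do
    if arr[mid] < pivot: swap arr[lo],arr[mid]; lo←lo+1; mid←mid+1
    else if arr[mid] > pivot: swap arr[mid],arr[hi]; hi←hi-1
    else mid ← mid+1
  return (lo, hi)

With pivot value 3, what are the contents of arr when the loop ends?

pivot = 3; lo=0, mid=0, hi=11
arr[mid]=1<3: swap arr[0],arr[0]; lo=1,mid=1 → 1 2 3 4 8 7 9 10 11 12 13 14
arr[mid]=2<3: swap arr[1],arr[1]; lo=2,mid=2 → 1 2 3 4 8 7 9 10 11 12 13 14
arr[mid]=3=3: mid=3
arr[mid]=4>3: swap arr[3],arr[11]; hi=10 → 1 2 3 14 8 7 9 10 11 12 13 4
arr[mid]=14>3: swap arr[3],arr[10]; hi=9 → 1 2 3 13 8 7 9 10 11 12 14 4
arr[mid]=13>3: swap arr[3],arr[9]; hi=8 → 1 2 3 12 8 7 9 10 11 13 14 4
arr[mid]=12>3: swap arr[3],arr[8]; hi=7 → 1 2 3 11 8 7 9 10 12 13 14 4
arr[mid]=11>3: swap arr[3],arr[7]; hi=6 → 1 2 3 10 8 7 9 11 12 13 14 4
arr[mid]=10>3: swap arr[3],arr[6]; hi=5 → 1 2 3 9 8 7 10 11 12 13 14 4
arr[mid]=9>3: swap arr[3],arr[5]; hi=4 → 1 2 3 7 8 9 10 11 12 13 14 4
arr[mid]=7>3: swap arr[3],arr[4]; hi=3 → 1 2 3 8 7 9 10 11 12 13 14 4
arr[mid]=8>3: swap arr[3],arr[3]; hi=2 → 1 2 3 8 7 9 10 11 12 13 14 4
end: lo=2, hi=2; arr = 1 2 3 8 7 9 10 11 12 13 14 4

1 2 3 8 7 9 10 11 12 13 14 4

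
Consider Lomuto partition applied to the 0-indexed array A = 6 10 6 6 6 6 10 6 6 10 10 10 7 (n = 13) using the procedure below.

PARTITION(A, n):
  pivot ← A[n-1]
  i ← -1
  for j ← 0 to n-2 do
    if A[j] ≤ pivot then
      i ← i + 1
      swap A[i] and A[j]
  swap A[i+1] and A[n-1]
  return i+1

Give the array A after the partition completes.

6 6 6 6 6 6 6 7 10 10 10 10 10

pivot=7, i=-1
j=0: 6≤7, i=0, swap(0,0) ⇒ 6 10 6 6 6 6 10 6 6 10 10 10 7
j=1: 10>7, skip
j=2: 6≤7, i=1, swap(1,2) ⇒ 6 6 10 6 6 6 10 6 6 10 10 10 7
j=3: 6≤7, i=2, swap(2,3) ⇒ 6 6 6 10 6 6 10 6 6 10 10 10 7
j=4: 6≤7, i=3, swap(3,4) ⇒ 6 6 6 6 10 6 10 6 6 10 10 10 7
j=5: 6≤7, i=4, swap(4,5) ⇒ 6 6 6 6 6 10 10 6 6 10 10 10 7
j=6: 10>7, skip
j=7: 6≤7, i=5, swap(5,7) ⇒ 6 6 6 6 6 6 10 10 6 10 10 10 7
j=8: 6≤7, i=6, swap(6,8) ⇒ 6 6 6 6 6 6 6 10 10 10 10 10 7
j=9: 10>7, skip
j=10: 10>7, skip
j=11: 10>7, skip
swap(7,12) ⇒ 6 6 6 6 6 6 6 7 10 10 10 10 10; return 7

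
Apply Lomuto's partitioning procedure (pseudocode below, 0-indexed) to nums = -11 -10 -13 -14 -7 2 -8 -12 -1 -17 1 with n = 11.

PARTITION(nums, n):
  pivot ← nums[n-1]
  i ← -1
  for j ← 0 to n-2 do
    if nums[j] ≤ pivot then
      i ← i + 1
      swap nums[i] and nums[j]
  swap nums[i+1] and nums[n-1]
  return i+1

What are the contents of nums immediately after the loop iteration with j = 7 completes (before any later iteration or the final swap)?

pivot = nums[10] = 1; i = -1
j=0: nums[0]=-11 ≤ 1 → i=0, swap nums[0],nums[0] (no change) → -11 -10 -13 -14 -7 2 -8 -12 -1 -17 1
j=1: nums[1]=-10 ≤ 1 → i=1, swap nums[1],nums[1] (no change) → -11 -10 -13 -14 -7 2 -8 -12 -1 -17 1
j=2: nums[2]=-13 ≤ 1 → i=2, swap nums[2],nums[2] (no change) → -11 -10 -13 -14 -7 2 -8 -12 -1 -17 1
j=3: nums[3]=-14 ≤ 1 → i=3, swap nums[3],nums[3] (no change) → -11 -10 -13 -14 -7 2 -8 -12 -1 -17 1
j=4: nums[4]=-7 ≤ 1 → i=4, swap nums[4],nums[4] (no change) → -11 -10 -13 -14 -7 2 -8 -12 -1 -17 1
j=5: nums[5]=2 > 1 → no swap
j=6: nums[6]=-8 ≤ 1 → i=5, swap nums[5],nums[6] → -11 -10 -13 -14 -7 -8 2 -12 -1 -17 1
j=7: nums[7]=-12 ≤ 1 → i=6, swap nums[6],nums[7] → -11 -10 -13 -14 -7 -8 -12 2 -1 -17 1
(after j=7) nums = -11 -10 -13 -14 -7 -8 -12 2 -1 -17 1

-11 -10 -13 -14 -7 -8 -12 2 -1 -17 1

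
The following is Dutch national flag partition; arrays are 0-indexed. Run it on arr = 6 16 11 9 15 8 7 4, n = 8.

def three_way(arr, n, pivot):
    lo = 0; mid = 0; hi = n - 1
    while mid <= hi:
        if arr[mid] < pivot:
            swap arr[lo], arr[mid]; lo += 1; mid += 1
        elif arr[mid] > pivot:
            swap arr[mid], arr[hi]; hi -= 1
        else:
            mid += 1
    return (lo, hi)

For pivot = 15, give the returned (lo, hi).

(6, 6)

lo=0 mid=0 hi=7
6<15: swap(0,0), lo=1 mid=1 ⇒ 6 16 11 9 15 8 7 4
16>15: swap(1,7), hi=6 ⇒ 6 4 11 9 15 8 7 16
4<15: swap(1,1), lo=2 mid=2 ⇒ 6 4 11 9 15 8 7 16
11<15: swap(2,2), lo=3 mid=3 ⇒ 6 4 11 9 15 8 7 16
9<15: swap(3,3), lo=4 mid=4 ⇒ 6 4 11 9 15 8 7 16
15=15: mid=5
8<15: swap(4,5), lo=5 mid=6 ⇒ 6 4 11 9 8 15 7 16
7<15: swap(5,6), lo=6 mid=7 ⇒ 6 4 11 9 8 7 15 16
done. lo=6 hi=6; arr=6 4 11 9 8 7 15 16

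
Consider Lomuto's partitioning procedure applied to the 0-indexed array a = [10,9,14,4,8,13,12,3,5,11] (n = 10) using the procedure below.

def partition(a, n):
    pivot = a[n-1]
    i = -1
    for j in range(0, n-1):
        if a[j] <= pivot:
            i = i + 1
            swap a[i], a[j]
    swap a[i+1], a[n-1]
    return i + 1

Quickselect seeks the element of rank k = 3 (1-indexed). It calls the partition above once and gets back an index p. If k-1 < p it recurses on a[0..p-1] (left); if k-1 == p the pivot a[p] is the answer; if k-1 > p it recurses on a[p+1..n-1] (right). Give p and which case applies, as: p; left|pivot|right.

6; left

pivot = a[9] = 11; i = -1
j=0: a[0]=10 ≤ 11 → i=0, swap a[0],a[0] (no change) → [10,9,14,4,8,13,12,3,5,11]
j=1: a[1]=9 ≤ 11 → i=1, swap a[1],a[1] (no change) → [10,9,14,4,8,13,12,3,5,11]
j=2: a[2]=14 > 11 → no swap
j=3: a[3]=4 ≤ 11 → i=2, swap a[2],a[3] → [10,9,4,14,8,13,12,3,5,11]
j=4: a[4]=8 ≤ 11 → i=3, swap a[3],a[4] → [10,9,4,8,14,13,12,3,5,11]
j=5: a[5]=13 > 11 → no swap
j=6: a[6]=12 > 11 → no swap
j=7: a[7]=3 ≤ 11 → i=4, swap a[4],a[7] → [10,9,4,8,3,13,12,14,5,11]
j=8: a[8]=5 ≤ 11 → i=5, swap a[5],a[8] → [10,9,4,8,3,5,12,14,13,11]
final swap a[6],a[9] → [10,9,4,8,3,5,11,14,13,12]; return 6
p = 6; k-1 = 2 < 6 ⇒ left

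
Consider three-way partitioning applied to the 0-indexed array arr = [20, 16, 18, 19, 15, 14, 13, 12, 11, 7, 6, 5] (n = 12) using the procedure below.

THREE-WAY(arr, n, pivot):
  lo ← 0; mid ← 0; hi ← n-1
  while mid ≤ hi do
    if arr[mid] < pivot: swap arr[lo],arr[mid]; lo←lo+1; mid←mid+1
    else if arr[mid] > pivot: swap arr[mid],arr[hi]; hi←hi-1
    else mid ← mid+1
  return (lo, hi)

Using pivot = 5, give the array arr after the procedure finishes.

[5, 18, 19, 15, 14, 13, 12, 11, 7, 6, 16, 20]

lo=0 mid=0 hi=11
20>5: swap(0,11), hi=10 ⇒ [5, 16, 18, 19, 15, 14, 13, 12, 11, 7, 6, 20]
5=5: mid=1
16>5: swap(1,10), hi=9 ⇒ [5, 6, 18, 19, 15, 14, 13, 12, 11, 7, 16, 20]
6>5: swap(1,9), hi=8 ⇒ [5, 7, 18, 19, 15, 14, 13, 12, 11, 6, 16, 20]
7>5: swap(1,8), hi=7 ⇒ [5, 11, 18, 19, 15, 14, 13, 12, 7, 6, 16, 20]
11>5: swap(1,7), hi=6 ⇒ [5, 12, 18, 19, 15, 14, 13, 11, 7, 6, 16, 20]
12>5: swap(1,6), hi=5 ⇒ [5, 13, 18, 19, 15, 14, 12, 11, 7, 6, 16, 20]
13>5: swap(1,5), hi=4 ⇒ [5, 14, 18, 19, 15, 13, 12, 11, 7, 6, 16, 20]
14>5: swap(1,4), hi=3 ⇒ [5, 15, 18, 19, 14, 13, 12, 11, 7, 6, 16, 20]
15>5: swap(1,3), hi=2 ⇒ [5, 19, 18, 15, 14, 13, 12, 11, 7, 6, 16, 20]
19>5: swap(1,2), hi=1 ⇒ [5, 18, 19, 15, 14, 13, 12, 11, 7, 6, 16, 20]
18>5: swap(1,1), hi=0 ⇒ [5, 18, 19, 15, 14, 13, 12, 11, 7, 6, 16, 20]
done. lo=0 hi=0; arr=[5, 18, 19, 15, 14, 13, 12, 11, 7, 6, 16, 20]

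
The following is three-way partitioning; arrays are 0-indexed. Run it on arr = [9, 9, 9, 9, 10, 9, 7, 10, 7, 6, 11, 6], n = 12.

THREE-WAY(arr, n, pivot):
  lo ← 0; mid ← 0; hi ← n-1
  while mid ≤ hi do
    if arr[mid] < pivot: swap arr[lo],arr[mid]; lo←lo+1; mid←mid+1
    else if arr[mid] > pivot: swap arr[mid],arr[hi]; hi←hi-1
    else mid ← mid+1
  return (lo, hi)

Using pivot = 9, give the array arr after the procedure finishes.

pivot = 9; lo=0, mid=0, hi=11
arr[mid]=9=9: mid=1
arr[mid]=9=9: mid=2
arr[mid]=9=9: mid=3
arr[mid]=9=9: mid=4
arr[mid]=10>9: swap arr[4],arr[11]; hi=10 → [9, 9, 9, 9, 6, 9, 7, 10, 7, 6, 11, 10]
arr[mid]=6<9: swap arr[0],arr[4]; lo=1,mid=5 → [6, 9, 9, 9, 9, 9, 7, 10, 7, 6, 11, 10]
arr[mid]=9=9: mid=6
arr[mid]=7<9: swap arr[1],arr[6]; lo=2,mid=7 → [6, 7, 9, 9, 9, 9, 9, 10, 7, 6, 11, 10]
arr[mid]=10>9: swap arr[7],arr[10]; hi=9 → [6, 7, 9, 9, 9, 9, 9, 11, 7, 6, 10, 10]
arr[mid]=11>9: swap arr[7],arr[9]; hi=8 → [6, 7, 9, 9, 9, 9, 9, 6, 7, 11, 10, 10]
arr[mid]=6<9: swap arr[2],arr[7]; lo=3,mid=8 → [6, 7, 6, 9, 9, 9, 9, 9, 7, 11, 10, 10]
arr[mid]=7<9: swap arr[3],arr[8]; lo=4,mid=9 → [6, 7, 6, 7, 9, 9, 9, 9, 9, 11, 10, 10]
end: lo=4, hi=8; arr = [6, 7, 6, 7, 9, 9, 9, 9, 9, 11, 10, 10]

[6, 7, 6, 7, 9, 9, 9, 9, 9, 11, 10, 10]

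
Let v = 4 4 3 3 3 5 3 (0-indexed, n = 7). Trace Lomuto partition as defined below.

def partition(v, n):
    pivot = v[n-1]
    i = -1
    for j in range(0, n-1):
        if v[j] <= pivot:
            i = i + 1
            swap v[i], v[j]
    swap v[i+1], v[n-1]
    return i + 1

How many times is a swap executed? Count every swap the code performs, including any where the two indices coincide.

pivot = v[6] = 3; i = -1
j=0: v[0]=4 > 3 → no swap
j=1: v[1]=4 > 3 → no swap
j=2: v[2]=3 ≤ 3 → i=0, swap v[0],v[2] → 3 4 4 3 3 5 3
j=3: v[3]=3 ≤ 3 → i=1, swap v[1],v[3] → 3 3 4 4 3 5 3
j=4: v[4]=3 ≤ 3 → i=2, swap v[2],v[4] → 3 3 3 4 4 5 3
j=5: v[5]=5 > 3 → no swap
final swap v[3],v[6] → 3 3 3 3 4 5 4; return 3

4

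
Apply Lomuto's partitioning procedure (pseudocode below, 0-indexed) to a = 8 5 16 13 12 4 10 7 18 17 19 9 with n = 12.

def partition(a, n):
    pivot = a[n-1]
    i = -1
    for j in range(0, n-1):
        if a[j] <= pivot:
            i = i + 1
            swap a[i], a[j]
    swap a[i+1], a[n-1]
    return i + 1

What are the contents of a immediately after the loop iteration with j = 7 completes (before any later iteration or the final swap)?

pivot = a[11] = 9; i = -1
j=0: a[0]=8 ≤ 9 → i=0, swap a[0],a[0] (no change) → 8 5 16 13 12 4 10 7 18 17 19 9
j=1: a[1]=5 ≤ 9 → i=1, swap a[1],a[1] (no change) → 8 5 16 13 12 4 10 7 18 17 19 9
j=2: a[2]=16 > 9 → no swap
j=3: a[3]=13 > 9 → no swap
j=4: a[4]=12 > 9 → no swap
j=5: a[5]=4 ≤ 9 → i=2, swap a[2],a[5] → 8 5 4 13 12 16 10 7 18 17 19 9
j=6: a[6]=10 > 9 → no swap
j=7: a[7]=7 ≤ 9 → i=3, swap a[3],a[7] → 8 5 4 7 12 16 10 13 18 17 19 9
(after j=7) a = 8 5 4 7 12 16 10 13 18 17 19 9

8 5 4 7 12 16 10 13 18 17 19 9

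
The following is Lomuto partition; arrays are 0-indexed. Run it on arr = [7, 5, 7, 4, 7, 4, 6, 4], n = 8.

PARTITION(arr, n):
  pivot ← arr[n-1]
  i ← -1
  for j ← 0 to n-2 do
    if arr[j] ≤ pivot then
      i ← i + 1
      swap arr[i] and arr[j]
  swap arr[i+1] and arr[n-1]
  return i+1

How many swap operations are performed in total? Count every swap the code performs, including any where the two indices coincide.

3

pivot = arr[7] = 4; i = -1
j=0: arr[0]=7 > 4 → no swap
j=1: arr[1]=5 > 4 → no swap
j=2: arr[2]=7 > 4 → no swap
j=3: arr[3]=4 ≤ 4 → i=0, swap arr[0],arr[3] → [4, 5, 7, 7, 7, 4, 6, 4]
j=4: arr[4]=7 > 4 → no swap
j=5: arr[5]=4 ≤ 4 → i=1, swap arr[1],arr[5] → [4, 4, 7, 7, 7, 5, 6, 4]
j=6: arr[6]=6 > 4 → no swap
final swap arr[2],arr[7] → [4, 4, 4, 7, 7, 5, 6, 7]; return 2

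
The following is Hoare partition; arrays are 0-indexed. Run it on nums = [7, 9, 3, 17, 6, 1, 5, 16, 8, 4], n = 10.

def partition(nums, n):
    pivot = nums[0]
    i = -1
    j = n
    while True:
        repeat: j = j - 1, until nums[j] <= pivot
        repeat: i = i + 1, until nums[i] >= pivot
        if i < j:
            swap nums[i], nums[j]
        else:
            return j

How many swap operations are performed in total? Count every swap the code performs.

3

pivot = nums[0] = 7; i = -1, j = 10
j→9 (nums[9]=4≤7), i→0 (nums[0]=7≥7); i<j, swap → [4, 9, 3, 17, 6, 1, 5, 16, 8, 7]
j→6 (nums[6]=5≤7), i→1 (nums[1]=9≥7); i<j, swap → [4, 5, 3, 17, 6, 1, 9, 16, 8, 7]
j→5 (nums[5]=1≤7), i→3 (nums[3]=17≥7); i<j, swap → [4, 5, 3, 1, 6, 17, 9, 16, 8, 7]
j→4, i→5; i≥j, return j=4. nums = [4, 5, 3, 1, 6, 17, 9, 16, 8, 7]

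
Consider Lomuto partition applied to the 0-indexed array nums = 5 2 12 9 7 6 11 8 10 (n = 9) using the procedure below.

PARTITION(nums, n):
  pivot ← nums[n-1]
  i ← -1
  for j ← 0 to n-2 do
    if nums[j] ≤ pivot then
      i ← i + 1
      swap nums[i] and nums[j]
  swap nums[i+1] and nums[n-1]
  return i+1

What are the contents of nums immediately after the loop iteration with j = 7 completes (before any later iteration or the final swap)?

5 2 9 7 6 8 11 12 10

pivot = nums[8] = 10; i = -1
j=0: nums[0]=5 ≤ 10 → i=0, swap nums[0],nums[0] (no change) → 5 2 12 9 7 6 11 8 10
j=1: nums[1]=2 ≤ 10 → i=1, swap nums[1],nums[1] (no change) → 5 2 12 9 7 6 11 8 10
j=2: nums[2]=12 > 10 → no swap
j=3: nums[3]=9 ≤ 10 → i=2, swap nums[2],nums[3] → 5 2 9 12 7 6 11 8 10
j=4: nums[4]=7 ≤ 10 → i=3, swap nums[3],nums[4] → 5 2 9 7 12 6 11 8 10
j=5: nums[5]=6 ≤ 10 → i=4, swap nums[4],nums[5] → 5 2 9 7 6 12 11 8 10
j=6: nums[6]=11 > 10 → no swap
j=7: nums[7]=8 ≤ 10 → i=5, swap nums[5],nums[7] → 5 2 9 7 6 8 11 12 10
(after j=7) nums = 5 2 9 7 6 8 11 12 10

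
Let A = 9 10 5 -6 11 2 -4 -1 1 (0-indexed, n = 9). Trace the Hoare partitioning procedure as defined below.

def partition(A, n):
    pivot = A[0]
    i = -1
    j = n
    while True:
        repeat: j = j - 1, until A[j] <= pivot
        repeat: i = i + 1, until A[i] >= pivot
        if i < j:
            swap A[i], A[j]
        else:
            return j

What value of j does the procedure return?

pivot=9
j stops at 8 (1), i stops at 0 (9); swap ⇒ 1 10 5 -6 11 2 -4 -1 9
j stops at 7 (-1), i stops at 1 (10); swap ⇒ 1 -1 5 -6 11 2 -4 10 9
j stops at 6 (-4), i stops at 4 (11); swap ⇒ 1 -1 5 -6 -4 2 11 10 9
j stops at 5, i stops at 6; i≥j ⇒ return 5. A=1 -1 5 -6 -4 2 11 10 9

5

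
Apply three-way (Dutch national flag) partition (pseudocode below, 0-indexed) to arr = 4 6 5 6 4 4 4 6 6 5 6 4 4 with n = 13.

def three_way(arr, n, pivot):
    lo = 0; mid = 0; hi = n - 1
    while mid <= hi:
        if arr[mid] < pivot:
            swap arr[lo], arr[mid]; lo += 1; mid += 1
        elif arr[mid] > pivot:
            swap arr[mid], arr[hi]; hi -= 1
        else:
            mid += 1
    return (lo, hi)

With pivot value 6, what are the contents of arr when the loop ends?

4 5 4 4 4 5 4 4 6 6 6 6 6

lo=0 mid=0 hi=12
4<6: swap(0,0), lo=1 mid=1 ⇒ 4 6 5 6 4 4 4 6 6 5 6 4 4
6=6: mid=2
5<6: swap(1,2), lo=2 mid=3 ⇒ 4 5 6 6 4 4 4 6 6 5 6 4 4
6=6: mid=4
4<6: swap(2,4), lo=3 mid=5 ⇒ 4 5 4 6 6 4 4 6 6 5 6 4 4
4<6: swap(3,5), lo=4 mid=6 ⇒ 4 5 4 4 6 6 4 6 6 5 6 4 4
4<6: swap(4,6), lo=5 mid=7 ⇒ 4 5 4 4 4 6 6 6 6 5 6 4 4
6=6: mid=8
6=6: mid=9
5<6: swap(5,9), lo=6 mid=10 ⇒ 4 5 4 4 4 5 6 6 6 6 6 4 4
6=6: mid=11
4<6: swap(6,11), lo=7 mid=12 ⇒ 4 5 4 4 4 5 4 6 6 6 6 6 4
4<6: swap(7,12), lo=8 mid=13 ⇒ 4 5 4 4 4 5 4 4 6 6 6 6 6
done. lo=8 hi=12; arr=4 5 4 4 4 5 4 4 6 6 6 6 6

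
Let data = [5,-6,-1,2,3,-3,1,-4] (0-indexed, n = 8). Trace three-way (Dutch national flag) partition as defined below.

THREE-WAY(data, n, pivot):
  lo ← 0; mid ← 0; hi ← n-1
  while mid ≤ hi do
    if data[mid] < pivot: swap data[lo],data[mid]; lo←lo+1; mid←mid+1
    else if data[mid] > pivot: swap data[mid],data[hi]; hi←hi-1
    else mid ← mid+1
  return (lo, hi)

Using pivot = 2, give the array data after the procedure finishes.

lo=0 mid=0 hi=7
5>2: swap(0,7), hi=6 ⇒ [-4,-6,-1,2,3,-3,1,5]
-4<2: swap(0,0), lo=1 mid=1 ⇒ [-4,-6,-1,2,3,-3,1,5]
-6<2: swap(1,1), lo=2 mid=2 ⇒ [-4,-6,-1,2,3,-3,1,5]
-1<2: swap(2,2), lo=3 mid=3 ⇒ [-4,-6,-1,2,3,-3,1,5]
2=2: mid=4
3>2: swap(4,6), hi=5 ⇒ [-4,-6,-1,2,1,-3,3,5]
1<2: swap(3,4), lo=4 mid=5 ⇒ [-4,-6,-1,1,2,-3,3,5]
-3<2: swap(4,5), lo=5 mid=6 ⇒ [-4,-6,-1,1,-3,2,3,5]
done. lo=5 hi=5; data=[-4,-6,-1,1,-3,2,3,5]

[-4,-6,-1,1,-3,2,3,5]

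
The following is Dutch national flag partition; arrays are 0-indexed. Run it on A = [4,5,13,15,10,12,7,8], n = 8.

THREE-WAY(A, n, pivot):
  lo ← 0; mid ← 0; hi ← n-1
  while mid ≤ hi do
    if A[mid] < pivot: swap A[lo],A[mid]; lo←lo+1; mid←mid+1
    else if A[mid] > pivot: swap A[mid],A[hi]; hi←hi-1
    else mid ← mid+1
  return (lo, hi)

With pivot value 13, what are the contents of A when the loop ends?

lo=0 mid=0 hi=7
4<13: swap(0,0), lo=1 mid=1 ⇒ [4,5,13,15,10,12,7,8]
5<13: swap(1,1), lo=2 mid=2 ⇒ [4,5,13,15,10,12,7,8]
13=13: mid=3
15>13: swap(3,7), hi=6 ⇒ [4,5,13,8,10,12,7,15]
8<13: swap(2,3), lo=3 mid=4 ⇒ [4,5,8,13,10,12,7,15]
10<13: swap(3,4), lo=4 mid=5 ⇒ [4,5,8,10,13,12,7,15]
12<13: swap(4,5), lo=5 mid=6 ⇒ [4,5,8,10,12,13,7,15]
7<13: swap(5,6), lo=6 mid=7 ⇒ [4,5,8,10,12,7,13,15]
done. lo=6 hi=6; A=[4,5,8,10,12,7,13,15]

[4,5,8,10,12,7,13,15]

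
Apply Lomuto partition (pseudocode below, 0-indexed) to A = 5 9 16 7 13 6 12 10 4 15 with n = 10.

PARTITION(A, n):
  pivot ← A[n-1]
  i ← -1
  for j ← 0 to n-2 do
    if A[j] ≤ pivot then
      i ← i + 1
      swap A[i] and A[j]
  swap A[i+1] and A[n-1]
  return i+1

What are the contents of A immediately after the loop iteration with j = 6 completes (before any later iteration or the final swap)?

pivot = A[9] = 15; i = -1
j=0: A[0]=5 ≤ 15 → i=0, swap A[0],A[0] (no change) → 5 9 16 7 13 6 12 10 4 15
j=1: A[1]=9 ≤ 15 → i=1, swap A[1],A[1] (no change) → 5 9 16 7 13 6 12 10 4 15
j=2: A[2]=16 > 15 → no swap
j=3: A[3]=7 ≤ 15 → i=2, swap A[2],A[3] → 5 9 7 16 13 6 12 10 4 15
j=4: A[4]=13 ≤ 15 → i=3, swap A[3],A[4] → 5 9 7 13 16 6 12 10 4 15
j=5: A[5]=6 ≤ 15 → i=4, swap A[4],A[5] → 5 9 7 13 6 16 12 10 4 15
j=6: A[6]=12 ≤ 15 → i=5, swap A[5],A[6] → 5 9 7 13 6 12 16 10 4 15
(after j=6) A = 5 9 7 13 6 12 16 10 4 15

5 9 7 13 6 12 16 10 4 15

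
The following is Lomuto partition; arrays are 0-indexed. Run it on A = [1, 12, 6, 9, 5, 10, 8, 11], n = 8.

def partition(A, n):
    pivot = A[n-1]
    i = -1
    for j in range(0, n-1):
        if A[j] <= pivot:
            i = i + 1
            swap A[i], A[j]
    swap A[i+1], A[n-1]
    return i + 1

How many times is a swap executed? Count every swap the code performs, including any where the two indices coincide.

7

pivot=11, i=-1
j=0: 1≤11, i=0, swap(0,0) ⇒ [1, 12, 6, 9, 5, 10, 8, 11]
j=1: 12>11, skip
j=2: 6≤11, i=1, swap(1,2) ⇒ [1, 6, 12, 9, 5, 10, 8, 11]
j=3: 9≤11, i=2, swap(2,3) ⇒ [1, 6, 9, 12, 5, 10, 8, 11]
j=4: 5≤11, i=3, swap(3,4) ⇒ [1, 6, 9, 5, 12, 10, 8, 11]
j=5: 10≤11, i=4, swap(4,5) ⇒ [1, 6, 9, 5, 10, 12, 8, 11]
j=6: 8≤11, i=5, swap(5,6) ⇒ [1, 6, 9, 5, 10, 8, 12, 11]
swap(6,7) ⇒ [1, 6, 9, 5, 10, 8, 11, 12]; return 6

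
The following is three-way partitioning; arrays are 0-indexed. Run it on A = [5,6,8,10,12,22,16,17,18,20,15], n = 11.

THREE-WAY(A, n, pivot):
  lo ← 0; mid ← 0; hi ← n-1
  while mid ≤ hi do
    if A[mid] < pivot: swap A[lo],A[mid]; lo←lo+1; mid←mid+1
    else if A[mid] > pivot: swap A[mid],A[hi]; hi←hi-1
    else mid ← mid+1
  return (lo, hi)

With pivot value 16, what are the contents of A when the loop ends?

lo=0 mid=0 hi=10
5<16: swap(0,0), lo=1 mid=1 ⇒ [5,6,8,10,12,22,16,17,18,20,15]
6<16: swap(1,1), lo=2 mid=2 ⇒ [5,6,8,10,12,22,16,17,18,20,15]
8<16: swap(2,2), lo=3 mid=3 ⇒ [5,6,8,10,12,22,16,17,18,20,15]
10<16: swap(3,3), lo=4 mid=4 ⇒ [5,6,8,10,12,22,16,17,18,20,15]
12<16: swap(4,4), lo=5 mid=5 ⇒ [5,6,8,10,12,22,16,17,18,20,15]
22>16: swap(5,10), hi=9 ⇒ [5,6,8,10,12,15,16,17,18,20,22]
15<16: swap(5,5), lo=6 mid=6 ⇒ [5,6,8,10,12,15,16,17,18,20,22]
16=16: mid=7
17>16: swap(7,9), hi=8 ⇒ [5,6,8,10,12,15,16,20,18,17,22]
20>16: swap(7,8), hi=7 ⇒ [5,6,8,10,12,15,16,18,20,17,22]
18>16: swap(7,7), hi=6 ⇒ [5,6,8,10,12,15,16,18,20,17,22]
done. lo=6 hi=6; A=[5,6,8,10,12,15,16,18,20,17,22]

[5,6,8,10,12,15,16,18,20,17,22]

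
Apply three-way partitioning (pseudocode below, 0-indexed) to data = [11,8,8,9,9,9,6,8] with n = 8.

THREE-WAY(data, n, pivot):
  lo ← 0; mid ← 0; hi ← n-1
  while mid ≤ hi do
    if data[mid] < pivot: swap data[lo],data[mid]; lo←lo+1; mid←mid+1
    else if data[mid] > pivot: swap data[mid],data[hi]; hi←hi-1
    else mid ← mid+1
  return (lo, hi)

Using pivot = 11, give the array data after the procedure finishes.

[8,8,9,9,9,6,8,11]

pivot = 11; lo=0, mid=0, hi=7
data[mid]=11=11: mid=1
data[mid]=8<11: swap data[0],data[1]; lo=1,mid=2 → [8,11,8,9,9,9,6,8]
data[mid]=8<11: swap data[1],data[2]; lo=2,mid=3 → [8,8,11,9,9,9,6,8]
data[mid]=9<11: swap data[2],data[3]; lo=3,mid=4 → [8,8,9,11,9,9,6,8]
data[mid]=9<11: swap data[3],data[4]; lo=4,mid=5 → [8,8,9,9,11,9,6,8]
data[mid]=9<11: swap data[4],data[5]; lo=5,mid=6 → [8,8,9,9,9,11,6,8]
data[mid]=6<11: swap data[5],data[6]; lo=6,mid=7 → [8,8,9,9,9,6,11,8]
data[mid]=8<11: swap data[6],data[7]; lo=7,mid=8 → [8,8,9,9,9,6,8,11]
end: lo=7, hi=7; data = [8,8,9,9,9,6,8,11]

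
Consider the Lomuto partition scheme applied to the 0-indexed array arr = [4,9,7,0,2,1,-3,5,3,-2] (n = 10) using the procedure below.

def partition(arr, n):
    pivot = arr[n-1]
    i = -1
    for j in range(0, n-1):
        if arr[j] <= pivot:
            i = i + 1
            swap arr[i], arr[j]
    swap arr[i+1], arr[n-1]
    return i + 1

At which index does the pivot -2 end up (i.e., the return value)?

pivot = arr[9] = -2; i = -1
j=0: arr[0]=4 > -2 → no swap
j=1: arr[1]=9 > -2 → no swap
j=2: arr[2]=7 > -2 → no swap
j=3: arr[3]=0 > -2 → no swap
j=4: arr[4]=2 > -2 → no swap
j=5: arr[5]=1 > -2 → no swap
j=6: arr[6]=-3 ≤ -2 → i=0, swap arr[0],arr[6] → [-3,9,7,0,2,1,4,5,3,-2]
j=7: arr[7]=5 > -2 → no swap
j=8: arr[8]=3 > -2 → no swap
final swap arr[1],arr[9] → [-3,-2,7,0,2,1,4,5,3,9]; return 1

1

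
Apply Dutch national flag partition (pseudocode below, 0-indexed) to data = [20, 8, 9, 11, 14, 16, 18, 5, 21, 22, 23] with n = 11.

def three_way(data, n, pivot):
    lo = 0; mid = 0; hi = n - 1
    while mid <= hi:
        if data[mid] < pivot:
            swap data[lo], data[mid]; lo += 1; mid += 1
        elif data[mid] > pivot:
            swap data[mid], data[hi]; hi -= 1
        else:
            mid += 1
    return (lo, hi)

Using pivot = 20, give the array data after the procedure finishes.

pivot = 20; lo=0, mid=0, hi=10
data[mid]=20=20: mid=1
data[mid]=8<20: swap data[0],data[1]; lo=1,mid=2 → [8, 20, 9, 11, 14, 16, 18, 5, 21, 22, 23]
data[mid]=9<20: swap data[1],data[2]; lo=2,mid=3 → [8, 9, 20, 11, 14, 16, 18, 5, 21, 22, 23]
data[mid]=11<20: swap data[2],data[3]; lo=3,mid=4 → [8, 9, 11, 20, 14, 16, 18, 5, 21, 22, 23]
data[mid]=14<20: swap data[3],data[4]; lo=4,mid=5 → [8, 9, 11, 14, 20, 16, 18, 5, 21, 22, 23]
data[mid]=16<20: swap data[4],data[5]; lo=5,mid=6 → [8, 9, 11, 14, 16, 20, 18, 5, 21, 22, 23]
data[mid]=18<20: swap data[5],data[6]; lo=6,mid=7 → [8, 9, 11, 14, 16, 18, 20, 5, 21, 22, 23]
data[mid]=5<20: swap data[6],data[7]; lo=7,mid=8 → [8, 9, 11, 14, 16, 18, 5, 20, 21, 22, 23]
data[mid]=21>20: swap data[8],data[10]; hi=9 → [8, 9, 11, 14, 16, 18, 5, 20, 23, 22, 21]
data[mid]=23>20: swap data[8],data[9]; hi=8 → [8, 9, 11, 14, 16, 18, 5, 20, 22, 23, 21]
data[mid]=22>20: swap data[8],data[8]; hi=7 → [8, 9, 11, 14, 16, 18, 5, 20, 22, 23, 21]
end: lo=7, hi=7; data = [8, 9, 11, 14, 16, 18, 5, 20, 22, 23, 21]

[8, 9, 11, 14, 16, 18, 5, 20, 22, 23, 21]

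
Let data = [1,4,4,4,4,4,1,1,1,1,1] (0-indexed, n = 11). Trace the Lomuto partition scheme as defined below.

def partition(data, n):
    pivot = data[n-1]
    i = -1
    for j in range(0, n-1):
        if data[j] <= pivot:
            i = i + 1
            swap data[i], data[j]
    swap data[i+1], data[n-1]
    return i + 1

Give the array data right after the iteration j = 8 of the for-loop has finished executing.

[1,1,1,1,4,4,4,4,4,1,1]

pivot=1, i=-1
j=0: 1≤1, i=0, swap(0,0) ⇒ [1,4,4,4,4,4,1,1,1,1,1]
j=1: 4>1, skip
j=2: 4>1, skip
j=3: 4>1, skip
j=4: 4>1, skip
j=5: 4>1, skip
j=6: 1≤1, i=1, swap(1,6) ⇒ [1,1,4,4,4,4,4,1,1,1,1]
j=7: 1≤1, i=2, swap(2,7) ⇒ [1,1,1,4,4,4,4,4,1,1,1]
j=8: 1≤1, i=3, swap(3,8) ⇒ [1,1,1,1,4,4,4,4,4,1,1]
(after j=8) data = [1,1,1,1,4,4,4,4,4,1,1]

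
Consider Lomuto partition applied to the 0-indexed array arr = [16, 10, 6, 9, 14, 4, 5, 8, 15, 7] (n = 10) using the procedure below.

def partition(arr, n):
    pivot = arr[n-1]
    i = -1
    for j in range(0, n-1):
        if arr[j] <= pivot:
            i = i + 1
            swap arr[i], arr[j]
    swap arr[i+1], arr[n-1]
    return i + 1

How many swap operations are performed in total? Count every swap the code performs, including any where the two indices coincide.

pivot = arr[9] = 7; i = -1
j=0: arr[0]=16 > 7 → no swap
j=1: arr[1]=10 > 7 → no swap
j=2: arr[2]=6 ≤ 7 → i=0, swap arr[0],arr[2] → [6, 10, 16, 9, 14, 4, 5, 8, 15, 7]
j=3: arr[3]=9 > 7 → no swap
j=4: arr[4]=14 > 7 → no swap
j=5: arr[5]=4 ≤ 7 → i=1, swap arr[1],arr[5] → [6, 4, 16, 9, 14, 10, 5, 8, 15, 7]
j=6: arr[6]=5 ≤ 7 → i=2, swap arr[2],arr[6] → [6, 4, 5, 9, 14, 10, 16, 8, 15, 7]
j=7: arr[7]=8 > 7 → no swap
j=8: arr[8]=15 > 7 → no swap
final swap arr[3],arr[9] → [6, 4, 5, 7, 14, 10, 16, 8, 15, 9]; return 3

4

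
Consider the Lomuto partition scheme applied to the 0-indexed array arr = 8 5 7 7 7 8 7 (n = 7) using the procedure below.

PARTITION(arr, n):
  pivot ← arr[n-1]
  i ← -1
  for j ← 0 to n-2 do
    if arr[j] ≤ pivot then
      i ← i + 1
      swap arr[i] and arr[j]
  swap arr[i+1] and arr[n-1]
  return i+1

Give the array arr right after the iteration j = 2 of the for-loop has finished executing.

pivot = arr[6] = 7; i = -1
j=0: arr[0]=8 > 7 → no swap
j=1: arr[1]=5 ≤ 7 → i=0, swap arr[0],arr[1] → 5 8 7 7 7 8 7
j=2: arr[2]=7 ≤ 7 → i=1, swap arr[1],arr[2] → 5 7 8 7 7 8 7
(after j=2) arr = 5 7 8 7 7 8 7

5 7 8 7 7 8 7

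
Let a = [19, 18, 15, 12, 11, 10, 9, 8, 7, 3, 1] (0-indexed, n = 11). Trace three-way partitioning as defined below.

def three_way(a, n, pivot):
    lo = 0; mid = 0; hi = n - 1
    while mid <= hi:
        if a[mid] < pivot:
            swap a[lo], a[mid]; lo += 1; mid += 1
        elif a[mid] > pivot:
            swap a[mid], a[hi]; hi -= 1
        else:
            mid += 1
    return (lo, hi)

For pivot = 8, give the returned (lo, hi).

(3, 3)

lo=0 mid=0 hi=10
19>8: swap(0,10), hi=9 ⇒ [1, 18, 15, 12, 11, 10, 9, 8, 7, 3, 19]
1<8: swap(0,0), lo=1 mid=1 ⇒ [1, 18, 15, 12, 11, 10, 9, 8, 7, 3, 19]
18>8: swap(1,9), hi=8 ⇒ [1, 3, 15, 12, 11, 10, 9, 8, 7, 18, 19]
3<8: swap(1,1), lo=2 mid=2 ⇒ [1, 3, 15, 12, 11, 10, 9, 8, 7, 18, 19]
15>8: swap(2,8), hi=7 ⇒ [1, 3, 7, 12, 11, 10, 9, 8, 15, 18, 19]
7<8: swap(2,2), lo=3 mid=3 ⇒ [1, 3, 7, 12, 11, 10, 9, 8, 15, 18, 19]
12>8: swap(3,7), hi=6 ⇒ [1, 3, 7, 8, 11, 10, 9, 12, 15, 18, 19]
8=8: mid=4
11>8: swap(4,6), hi=5 ⇒ [1, 3, 7, 8, 9, 10, 11, 12, 15, 18, 19]
9>8: swap(4,5), hi=4 ⇒ [1, 3, 7, 8, 10, 9, 11, 12, 15, 18, 19]
10>8: swap(4,4), hi=3 ⇒ [1, 3, 7, 8, 10, 9, 11, 12, 15, 18, 19]
done. lo=3 hi=3; a=[1, 3, 7, 8, 10, 9, 11, 12, 15, 18, 19]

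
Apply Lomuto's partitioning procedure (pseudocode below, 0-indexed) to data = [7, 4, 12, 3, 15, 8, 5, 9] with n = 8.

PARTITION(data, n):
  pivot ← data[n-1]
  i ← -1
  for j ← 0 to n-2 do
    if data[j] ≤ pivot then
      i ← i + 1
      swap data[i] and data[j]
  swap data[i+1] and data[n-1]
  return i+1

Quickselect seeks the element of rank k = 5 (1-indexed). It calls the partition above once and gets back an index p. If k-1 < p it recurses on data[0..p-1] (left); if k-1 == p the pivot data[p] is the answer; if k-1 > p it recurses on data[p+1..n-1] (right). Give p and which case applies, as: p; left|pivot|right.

pivot=9, i=-1
j=0: 7≤9, i=0, swap(0,0) ⇒ [7, 4, 12, 3, 15, 8, 5, 9]
j=1: 4≤9, i=1, swap(1,1) ⇒ [7, 4, 12, 3, 15, 8, 5, 9]
j=2: 12>9, skip
j=3: 3≤9, i=2, swap(2,3) ⇒ [7, 4, 3, 12, 15, 8, 5, 9]
j=4: 15>9, skip
j=5: 8≤9, i=3, swap(3,5) ⇒ [7, 4, 3, 8, 15, 12, 5, 9]
j=6: 5≤9, i=4, swap(4,6) ⇒ [7, 4, 3, 8, 5, 12, 15, 9]
swap(5,7) ⇒ [7, 4, 3, 8, 5, 9, 15, 12]; return 5
p = 5; k-1 = 4 < 5 ⇒ left

5; left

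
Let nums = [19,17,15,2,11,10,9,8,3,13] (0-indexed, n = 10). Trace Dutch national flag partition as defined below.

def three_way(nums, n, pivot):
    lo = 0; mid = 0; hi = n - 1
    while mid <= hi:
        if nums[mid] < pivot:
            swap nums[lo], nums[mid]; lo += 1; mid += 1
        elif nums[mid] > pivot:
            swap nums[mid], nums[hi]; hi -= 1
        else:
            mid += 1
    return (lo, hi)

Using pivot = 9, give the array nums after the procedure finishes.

pivot = 9; lo=0, mid=0, hi=9
nums[mid]=19>9: swap nums[0],nums[9]; hi=8 → [13,17,15,2,11,10,9,8,3,19]
nums[mid]=13>9: swap nums[0],nums[8]; hi=7 → [3,17,15,2,11,10,9,8,13,19]
nums[mid]=3<9: swap nums[0],nums[0]; lo=1,mid=1 → [3,17,15,2,11,10,9,8,13,19]
nums[mid]=17>9: swap nums[1],nums[7]; hi=6 → [3,8,15,2,11,10,9,17,13,19]
nums[mid]=8<9: swap nums[1],nums[1]; lo=2,mid=2 → [3,8,15,2,11,10,9,17,13,19]
nums[mid]=15>9: swap nums[2],nums[6]; hi=5 → [3,8,9,2,11,10,15,17,13,19]
nums[mid]=9=9: mid=3
nums[mid]=2<9: swap nums[2],nums[3]; lo=3,mid=4 → [3,8,2,9,11,10,15,17,13,19]
nums[mid]=11>9: swap nums[4],nums[5]; hi=4 → [3,8,2,9,10,11,15,17,13,19]
nums[mid]=10>9: swap nums[4],nums[4]; hi=3 → [3,8,2,9,10,11,15,17,13,19]
end: lo=3, hi=3; nums = [3,8,2,9,10,11,15,17,13,19]

[3,8,2,9,10,11,15,17,13,19]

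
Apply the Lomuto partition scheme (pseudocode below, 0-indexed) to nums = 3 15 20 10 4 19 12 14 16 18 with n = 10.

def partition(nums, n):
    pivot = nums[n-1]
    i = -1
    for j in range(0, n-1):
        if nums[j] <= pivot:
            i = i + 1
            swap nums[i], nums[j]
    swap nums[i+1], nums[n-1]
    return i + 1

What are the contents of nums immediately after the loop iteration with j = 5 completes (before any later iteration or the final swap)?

3 15 10 4 20 19 12 14 16 18

pivot = nums[9] = 18; i = -1
j=0: nums[0]=3 ≤ 18 → i=0, swap nums[0],nums[0] (no change) → 3 15 20 10 4 19 12 14 16 18
j=1: nums[1]=15 ≤ 18 → i=1, swap nums[1],nums[1] (no change) → 3 15 20 10 4 19 12 14 16 18
j=2: nums[2]=20 > 18 → no swap
j=3: nums[3]=10 ≤ 18 → i=2, swap nums[2],nums[3] → 3 15 10 20 4 19 12 14 16 18
j=4: nums[4]=4 ≤ 18 → i=3, swap nums[3],nums[4] → 3 15 10 4 20 19 12 14 16 18
j=5: nums[5]=19 > 18 → no swap
(after j=5) nums = 3 15 10 4 20 19 12 14 16 18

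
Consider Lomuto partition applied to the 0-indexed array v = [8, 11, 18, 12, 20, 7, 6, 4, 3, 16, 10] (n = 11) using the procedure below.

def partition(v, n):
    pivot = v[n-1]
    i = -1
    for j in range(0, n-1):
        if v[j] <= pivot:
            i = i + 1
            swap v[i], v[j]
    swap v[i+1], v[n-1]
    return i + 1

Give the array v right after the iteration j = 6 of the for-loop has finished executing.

pivot = v[10] = 10; i = -1
j=0: v[0]=8 ≤ 10 → i=0, swap v[0],v[0] (no change) → [8, 11, 18, 12, 20, 7, 6, 4, 3, 16, 10]
j=1: v[1]=11 > 10 → no swap
j=2: v[2]=18 > 10 → no swap
j=3: v[3]=12 > 10 → no swap
j=4: v[4]=20 > 10 → no swap
j=5: v[5]=7 ≤ 10 → i=1, swap v[1],v[5] → [8, 7, 18, 12, 20, 11, 6, 4, 3, 16, 10]
j=6: v[6]=6 ≤ 10 → i=2, swap v[2],v[6] → [8, 7, 6, 12, 20, 11, 18, 4, 3, 16, 10]
(after j=6) v = [8, 7, 6, 12, 20, 11, 18, 4, 3, 16, 10]

[8, 7, 6, 12, 20, 11, 18, 4, 3, 16, 10]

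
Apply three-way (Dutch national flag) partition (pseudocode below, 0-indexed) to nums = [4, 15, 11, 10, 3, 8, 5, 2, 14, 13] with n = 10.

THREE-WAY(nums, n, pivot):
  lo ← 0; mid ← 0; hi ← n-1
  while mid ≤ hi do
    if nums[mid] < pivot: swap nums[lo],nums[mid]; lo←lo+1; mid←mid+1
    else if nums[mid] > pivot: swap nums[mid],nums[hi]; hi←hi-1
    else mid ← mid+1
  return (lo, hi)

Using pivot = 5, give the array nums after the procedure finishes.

[4, 2, 3, 5, 8, 10, 11, 14, 13, 15]

pivot = 5; lo=0, mid=0, hi=9
nums[mid]=4<5: swap nums[0],nums[0]; lo=1,mid=1 → [4, 15, 11, 10, 3, 8, 5, 2, 14, 13]
nums[mid]=15>5: swap nums[1],nums[9]; hi=8 → [4, 13, 11, 10, 3, 8, 5, 2, 14, 15]
nums[mid]=13>5: swap nums[1],nums[8]; hi=7 → [4, 14, 11, 10, 3, 8, 5, 2, 13, 15]
nums[mid]=14>5: swap nums[1],nums[7]; hi=6 → [4, 2, 11, 10, 3, 8, 5, 14, 13, 15]
nums[mid]=2<5: swap nums[1],nums[1]; lo=2,mid=2 → [4, 2, 11, 10, 3, 8, 5, 14, 13, 15]
nums[mid]=11>5: swap nums[2],nums[6]; hi=5 → [4, 2, 5, 10, 3, 8, 11, 14, 13, 15]
nums[mid]=5=5: mid=3
nums[mid]=10>5: swap nums[3],nums[5]; hi=4 → [4, 2, 5, 8, 3, 10, 11, 14, 13, 15]
nums[mid]=8>5: swap nums[3],nums[4]; hi=3 → [4, 2, 5, 3, 8, 10, 11, 14, 13, 15]
nums[mid]=3<5: swap nums[2],nums[3]; lo=3,mid=4 → [4, 2, 3, 5, 8, 10, 11, 14, 13, 15]
end: lo=3, hi=3; nums = [4, 2, 3, 5, 8, 10, 11, 14, 13, 15]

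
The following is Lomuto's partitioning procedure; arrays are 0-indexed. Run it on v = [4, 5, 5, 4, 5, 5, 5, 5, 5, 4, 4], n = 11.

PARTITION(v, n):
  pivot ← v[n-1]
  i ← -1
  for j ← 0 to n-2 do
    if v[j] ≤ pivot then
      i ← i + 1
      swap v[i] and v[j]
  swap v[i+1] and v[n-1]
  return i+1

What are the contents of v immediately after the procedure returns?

pivot=4, i=-1
j=0: 4≤4, i=0, swap(0,0) ⇒ [4, 5, 5, 4, 5, 5, 5, 5, 5, 4, 4]
j=1: 5>4, skip
j=2: 5>4, skip
j=3: 4≤4, i=1, swap(1,3) ⇒ [4, 4, 5, 5, 5, 5, 5, 5, 5, 4, 4]
j=4: 5>4, skip
j=5: 5>4, skip
j=6: 5>4, skip
j=7: 5>4, skip
j=8: 5>4, skip
j=9: 4≤4, i=2, swap(2,9) ⇒ [4, 4, 4, 5, 5, 5, 5, 5, 5, 5, 4]
swap(3,10) ⇒ [4, 4, 4, 4, 5, 5, 5, 5, 5, 5, 5]; return 3

[4, 4, 4, 4, 5, 5, 5, 5, 5, 5, 5]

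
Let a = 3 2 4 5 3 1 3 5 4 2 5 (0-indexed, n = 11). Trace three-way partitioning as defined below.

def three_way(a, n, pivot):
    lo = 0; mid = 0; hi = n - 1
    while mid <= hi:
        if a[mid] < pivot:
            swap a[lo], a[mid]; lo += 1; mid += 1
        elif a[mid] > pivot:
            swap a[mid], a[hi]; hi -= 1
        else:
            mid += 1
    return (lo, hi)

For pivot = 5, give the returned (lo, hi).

(8, 10)

lo=0 mid=0 hi=10
3<5: swap(0,0), lo=1 mid=1 ⇒ 3 2 4 5 3 1 3 5 4 2 5
2<5: swap(1,1), lo=2 mid=2 ⇒ 3 2 4 5 3 1 3 5 4 2 5
4<5: swap(2,2), lo=3 mid=3 ⇒ 3 2 4 5 3 1 3 5 4 2 5
5=5: mid=4
3<5: swap(3,4), lo=4 mid=5 ⇒ 3 2 4 3 5 1 3 5 4 2 5
1<5: swap(4,5), lo=5 mid=6 ⇒ 3 2 4 3 1 5 3 5 4 2 5
3<5: swap(5,6), lo=6 mid=7 ⇒ 3 2 4 3 1 3 5 5 4 2 5
5=5: mid=8
4<5: swap(6,8), lo=7 mid=9 ⇒ 3 2 4 3 1 3 4 5 5 2 5
2<5: swap(7,9), lo=8 mid=10 ⇒ 3 2 4 3 1 3 4 2 5 5 5
5=5: mid=11
done. lo=8 hi=10; a=3 2 4 3 1 3 4 2 5 5 5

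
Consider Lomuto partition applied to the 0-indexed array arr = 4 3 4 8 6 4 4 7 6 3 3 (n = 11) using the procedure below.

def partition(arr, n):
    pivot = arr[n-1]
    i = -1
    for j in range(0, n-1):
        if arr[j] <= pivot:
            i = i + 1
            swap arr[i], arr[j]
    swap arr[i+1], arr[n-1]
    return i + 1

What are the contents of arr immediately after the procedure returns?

3 3 3 8 6 4 4 7 6 4 4

pivot=3, i=-1
j=0: 4>3, skip
j=1: 3≤3, i=0, swap(0,1) ⇒ 3 4 4 8 6 4 4 7 6 3 3
j=2: 4>3, skip
j=3: 8>3, skip
j=4: 6>3, skip
j=5: 4>3, skip
j=6: 4>3, skip
j=7: 7>3, skip
j=8: 6>3, skip
j=9: 3≤3, i=1, swap(1,9) ⇒ 3 3 4 8 6 4 4 7 6 4 3
swap(2,10) ⇒ 3 3 3 8 6 4 4 7 6 4 4; return 2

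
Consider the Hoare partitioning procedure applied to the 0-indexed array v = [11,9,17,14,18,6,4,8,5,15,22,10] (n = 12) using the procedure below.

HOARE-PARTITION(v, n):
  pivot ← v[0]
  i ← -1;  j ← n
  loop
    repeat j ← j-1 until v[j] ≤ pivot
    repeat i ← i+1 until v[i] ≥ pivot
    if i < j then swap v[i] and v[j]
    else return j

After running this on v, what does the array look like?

pivot=11
j stops at 11 (10), i stops at 0 (11); swap ⇒ [10,9,17,14,18,6,4,8,5,15,22,11]
j stops at 8 (5), i stops at 2 (17); swap ⇒ [10,9,5,14,18,6,4,8,17,15,22,11]
j stops at 7 (8), i stops at 3 (14); swap ⇒ [10,9,5,8,18,6,4,14,17,15,22,11]
j stops at 6 (4), i stops at 4 (18); swap ⇒ [10,9,5,8,4,6,18,14,17,15,22,11]
j stops at 5, i stops at 6; i≥j ⇒ return 5. v=[10,9,5,8,4,6,18,14,17,15,22,11]

[10,9,5,8,4,6,18,14,17,15,22,11]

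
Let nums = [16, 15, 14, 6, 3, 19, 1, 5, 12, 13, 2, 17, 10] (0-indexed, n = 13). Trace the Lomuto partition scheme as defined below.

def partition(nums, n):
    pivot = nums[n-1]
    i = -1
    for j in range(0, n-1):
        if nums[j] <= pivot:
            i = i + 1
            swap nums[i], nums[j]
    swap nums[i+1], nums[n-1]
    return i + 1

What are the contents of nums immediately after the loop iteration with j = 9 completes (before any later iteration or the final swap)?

[6, 3, 1, 5, 15, 19, 14, 16, 12, 13, 2, 17, 10]

pivot = nums[12] = 10; i = -1
j=0: nums[0]=16 > 10 → no swap
j=1: nums[1]=15 > 10 → no swap
j=2: nums[2]=14 > 10 → no swap
j=3: nums[3]=6 ≤ 10 → i=0, swap nums[0],nums[3] → [6, 15, 14, 16, 3, 19, 1, 5, 12, 13, 2, 17, 10]
j=4: nums[4]=3 ≤ 10 → i=1, swap nums[1],nums[4] → [6, 3, 14, 16, 15, 19, 1, 5, 12, 13, 2, 17, 10]
j=5: nums[5]=19 > 10 → no swap
j=6: nums[6]=1 ≤ 10 → i=2, swap nums[2],nums[6] → [6, 3, 1, 16, 15, 19, 14, 5, 12, 13, 2, 17, 10]
j=7: nums[7]=5 ≤ 10 → i=3, swap nums[3],nums[7] → [6, 3, 1, 5, 15, 19, 14, 16, 12, 13, 2, 17, 10]
j=8: nums[8]=12 > 10 → no swap
j=9: nums[9]=13 > 10 → no swap
(after j=9) nums = [6, 3, 1, 5, 15, 19, 14, 16, 12, 13, 2, 17, 10]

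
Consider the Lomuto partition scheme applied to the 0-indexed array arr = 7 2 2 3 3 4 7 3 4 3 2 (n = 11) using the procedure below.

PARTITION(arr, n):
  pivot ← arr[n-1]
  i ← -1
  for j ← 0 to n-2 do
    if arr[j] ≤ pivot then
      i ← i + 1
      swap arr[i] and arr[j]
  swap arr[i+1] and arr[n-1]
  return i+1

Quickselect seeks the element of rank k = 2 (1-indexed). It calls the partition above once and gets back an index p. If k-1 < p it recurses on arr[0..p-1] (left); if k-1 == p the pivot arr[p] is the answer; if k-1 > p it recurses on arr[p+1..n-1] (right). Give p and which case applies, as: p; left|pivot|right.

pivot=2, i=-1
j=0: 7>2, skip
j=1: 2≤2, i=0, swap(0,1) ⇒ 2 7 2 3 3 4 7 3 4 3 2
j=2: 2≤2, i=1, swap(1,2) ⇒ 2 2 7 3 3 4 7 3 4 3 2
j=3: 3>2, skip
j=4: 3>2, skip
j=5: 4>2, skip
j=6: 7>2, skip
j=7: 3>2, skip
j=8: 4>2, skip
j=9: 3>2, skip
swap(2,10) ⇒ 2 2 2 3 3 4 7 3 4 3 7; return 2
p = 2; k-1 = 1 < 2 ⇒ left

2; left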